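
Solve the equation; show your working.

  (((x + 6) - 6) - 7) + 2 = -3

Step 1. [(((x + 6) - 6) - 7) + 2 = -3] +2 is outermost — subtract 2 both sides, so sub: ((x + 6) - 6) - 7 = -5.
Step 2. [((x + 6) - 6) - 7 = -5] -7 is outermost — add 7 both sides, so sub: (x + 6) - 6 = 2.
Step 3. [(x + 6) - 6 = 2] the outer -6 inverts by adding 6, so sub: x + 6 = 8.
Step 4. [x + 6 = 8] subtract 6: x sits inside (… + 6) ⇒ sub: x = 2.

Answer: x ∈ {2}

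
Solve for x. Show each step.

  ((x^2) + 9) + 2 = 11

Step 1. [((x^2) + 9) + 2 = 11] 2 comes off first (subtract 2), so sub: (x^2) + 9 = 9.
Step 2. [(x^2) + 9 = 9] 9 comes off first (subtract 9) ⇒ sub: x^2 = 0.
Step 3. [x^2 = 0] LHS squared, RHS 0 ≥ 0: apply √ (±). So sqrt: x = 0.

Answer: x ∈ {0}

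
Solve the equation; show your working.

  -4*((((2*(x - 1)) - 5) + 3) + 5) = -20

Step 1. [-4*((((2*(x - 1)) - 5) + 3) + 5) = -20] leading coefficient -4: divide by -4 ⇒ div: (((2*(x - 1)) - 5) + 3) + 5 = 5.
Step 2. [(((2*(x - 1)) - 5) + 3) + 5 = 5] peel the +5: subtract 5 from each side, so sub: ((2*(x - 1)) - 5) + 3 = 0.
Step 3. [((2*(x - 1)) - 5) + 3 = 0] the outer +3 inverts by subtracting 3 ⇒ sub: (2*(x - 1)) - 5 = -3.
Step 4. [(2*(x - 1)) - 5 = -3] peel the -5: add 5 from each side, so sub: 2*(x - 1) = 2.
Step 5. [2*(x - 1) = 2] 2·(inner) — divide through by 2. So div: x - 1 = 1.
Step 6. [x - 1 = 1] 1 comes off first (add 1). So sub: x = 2.

Answer: x ∈ {2}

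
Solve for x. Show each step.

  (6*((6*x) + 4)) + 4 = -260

Step 1. [(6*((6*x) + 4)) + 4 = -260] 4 comes off first (subtract 4). So sub: 6*((6*x) + 4) = -264.
Step 2. [6*((6*x) + 4) = -264] divide by the outer 6, so div: (6*x) + 4 = -44.
Step 3. [(6*x) + 4 = -44] the outer +4 inverts by subtracting 4 ⇒ sub: 6*x = -48.
Step 4. [6*x = -48] leading coefficient 6: divide by 6 ⇒ div: x = -8.

Answer: x ∈ {-8}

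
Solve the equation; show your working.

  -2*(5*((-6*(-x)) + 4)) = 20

Step 1. [-2*(5*((-6*(-x)) + 4)) = 20] leading coefficient -2: divide by -2 ⇒ div: 5*((-6*(-x)) + 4) = -10.
Step 2. [5*((-6*(-x)) + 4) = -10] 5·(inner) — divide through by 5. So div: (-6*(-x)) + 4 = -2.
Step 3. [(-6*(-x)) + 4 = -2] +4 is outermost — subtract 4 both sides, so sub: -6*(-x) = -6.
Step 4. [-6*(-x) = -6] LHS = -6·(…); ÷-6 both sides, so div: -x = 1.
Step 5. [-x = 1] flip signs both sides. So neg: x = -1.

Answer: x ∈ {-1}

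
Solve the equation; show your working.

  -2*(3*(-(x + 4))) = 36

Step 1. [-2*(3*(-(x + 4))) = 36] leading coefficient -2: divide by -2. So div: 3*(-(x + 4)) = -18.
Step 2. [3*(-(x + 4)) = -18] leading coefficient 3: divide by 3, so div: -(x + 4) = -6.
Step 3. [-(x + 4) = -6] leading − — multiply by −1 ⇒ neg: x + 4 = 6.
Step 4. [x + 4 = 6] 4 comes off first (subtract 4). So sub: x = 2.

Answer: x ∈ {2}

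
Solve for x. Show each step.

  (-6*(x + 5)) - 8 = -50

Step 1. [(-6*(x + 5)) - 8 = -50] -8 is outermost — add 8 both sides ⇒ sub: -6*(x + 5) = -42.
Step 2. [-6*(x + 5) = -42] LHS = -6·(…); ÷-6 both sides. So div: x + 5 = 7.
Step 3. [x + 5 = 7] subtract 5: x sits inside (… + 5), so sub: x = 2.

Answer: x ∈ {2}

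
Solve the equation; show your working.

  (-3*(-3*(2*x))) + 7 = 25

Step 1. [(-3*(-3*(2*x))) + 7 = 25] +7 is outermost — subtract 7 both sides. So sub: -3*(-3*(2*x)) = 18.
Step 2. [-3*(-3*(2*x)) = 18] -3·(inner) — divide through by -3 ⇒ div: -3*(2*x) = -6.
Step 3. [-3*(2*x) = -6] -3 out front; divide by -3. So div: 2*x = 2.
Step 4. [2*x = 2] 2·(inner) — divide through by 2 ⇒ div: x = 1.

Answer: x ∈ {1}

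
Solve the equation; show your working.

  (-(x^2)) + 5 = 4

Step 1. [(-(x^2)) + 5 = 4] the outer +5 inverts by subtracting 5 ⇒ sub: -(x^2) = -1.
Step 2. [-(x^2) = -1] leading − — multiply by −1, so neg: x^2 = 1.
Step 3. [x^2 = 1] √ both sides: 1 ≥ 0 gives two branches ⇒ sqrt: x = 1 or -1.

Answer: x ∈ {-1, 1}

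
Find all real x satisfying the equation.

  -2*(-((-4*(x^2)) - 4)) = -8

Step 1. [-2*(-((-4*(x^2)) - 4)) = -8] -2 out front; divide by -2, so div: -((-4*(x^2)) - 4) = 4.
Step 2. [-((-4*(x^2)) - 4) = 4] flip signs both sides. So neg: (-4*(x^2)) - 4 = -4.
Step 3. [(-4*(x^2)) - 4 = -4] peel the -4: add 4 from each side, so sub: -4*(x^2) = 0.
Step 4. [-4*(x^2) = 0] divide by the outer -4. So div: x^2 = 0.
Step 5. [x^2 = 0] LHS squared, RHS 0 ≥ 0: apply √ (±) ⇒ sqrt: x = 0.

Answer: x ∈ {0}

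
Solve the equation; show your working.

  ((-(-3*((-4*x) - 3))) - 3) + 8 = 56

Step 1. [((-(-3*((-4*x) - 3))) - 3) + 8 = 56] subtract 8: x sits inside (… + 8), so sub: (-(-3*((-4*x) - 3))) - 3 = 48.
Step 2. [(-(-3*((-4*x) - 3))) - 3 = 48] add 3: x sits inside (… - 3) ⇒ sub: -(-3*((-4*x) - 3)) = 51.
Step 3. [-(-3*((-4*x) - 3)) = 51] flip signs both sides ⇒ neg: -3*((-4*x) - 3) = -51.
Step 4. [-3*((-4*x) - 3) = -51] divide by the outer -3, so div: (-4*x) - 3 = 17.
Step 5. [(-4*x) - 3 = 17] -3 is outermost — add 3 both sides. So sub: -4*x = 20.
Step 6. [-4*x = 20] -4 out front; divide by -4. So div: x = -5.

Answer: x ∈ {-5}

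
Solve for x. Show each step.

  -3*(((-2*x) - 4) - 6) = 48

Step 1. [-3*(((-2*x) - 4) - 6) = 48] divide by the outer -3 ⇒ div: ((-2*x) - 4) - 6 = -16.
Step 2. [((-2*x) - 4) - 6 = -16] the outer -6 inverts by adding 6. So sub: (-2*x) - 4 = -10.
Step 3. [(-2*x) - 4 = -10] add 4: x sits inside (… - 4). So sub: -2*x = -6.
Step 4. [-2*x = -6] -2 out front; divide by -2 ⇒ div: x = 3.

Answer: x ∈ {3}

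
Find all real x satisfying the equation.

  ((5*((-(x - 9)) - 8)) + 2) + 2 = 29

Step 1. [((5*((-(x - 9)) - 8)) + 2) + 2 = 29] +2 is outermost — subtract 2 both sides ⇒ sub: (5*((-(x - 9)) - 8)) + 2 = 27.
Step 2. [(5*((-(x - 9)) - 8)) + 2 = 27] +2 is outermost — subtract 2 both sides ⇒ sub: 5*((-(x - 9)) - 8) = 25.
Step 3. [5*((-(x - 9)) - 8) = 25] 5 out front; divide by 5, so div: (-(x - 9)) - 8 = 5.
Step 4. [(-(x - 9)) - 8 = 5] -8 is outermost — add 8 both sides ⇒ sub: -(x - 9) = 13.
Step 5. [-(x - 9) = 13] flip signs both sides ⇒ neg: x - 9 = -13.
Step 6. [x - 9 = -13] 9 comes off first (add 9), so sub: x = -4.

Answer: x ∈ {-4}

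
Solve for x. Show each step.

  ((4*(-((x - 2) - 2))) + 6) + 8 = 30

Step 1. [((4*(-((x - 2) - 2))) + 6) + 8 = 30] peel the +8: subtract 8 from each side, so sub: (4*(-((x - 2) - 2))) + 6 = 22.
Step 2. [(4*(-((x - 2) - 2))) + 6 = 22] peel the +6: subtract 6 from each side. So sub: 4*(-((x - 2) - 2)) = 16.
Step 3. [4*(-((x - 2) - 2)) = 16] 4·(inner) — divide through by 4, so div: -((x - 2) - 2) = 4.
Step 4. [-((x - 2) - 2) = 4] leading − — multiply by −1. So neg: (x - 2) - 2 = -4.
Step 5. [(x - 2) - 2 = -4] add 2: x sits inside (… - 2), so sub: x - 2 = -2.
Step 6. [x - 2 = -2] peel the -2: add 2 from each side, so sub: x = 0.

Answer: x ∈ {0}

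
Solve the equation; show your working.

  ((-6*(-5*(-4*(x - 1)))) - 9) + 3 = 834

Step 1. [((-6*(-5*(-4*(x - 1)))) - 9) + 3 = 834] peel the +3: subtract 3 from each side. So sub: (-6*(-5*(-4*(x - 1)))) - 9 = 831.
Step 2. [(-6*(-5*(-4*(x - 1)))) - 9 = 831] add 9: x sits inside (… - 9). So sub: -6*(-5*(-4*(x - 1))) = 840.
Step 3. [-6*(-5*(-4*(x - 1))) = 840] LHS = -6·(…); ÷-6 both sides. So div: -5*(-4*(x - 1)) = -140.
Step 4. [-5*(-4*(x - 1)) = -140] LHS = -5·(…); ÷-5 both sides. So div: -4*(x - 1) = 28.
Step 5. [-4*(x - 1) = 28] LHS = -4·(…); ÷-4 both sides ⇒ div: x - 1 = -7.
Step 6. [x - 1 = -7] peel the -1: add 1 from each side, so sub: x = -6.

Answer: x ∈ {-6}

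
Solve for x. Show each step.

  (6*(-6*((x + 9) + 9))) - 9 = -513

Step 1. [(6*(-6*((x + 9) + 9))) - 9 = -513] add 9: x sits inside (… - 9), so sub: 6*(-6*((x + 9) + 9)) = -504.
Step 2. [6*(-6*((x + 9) + 9)) = -504] 6·(inner) — divide through by 6 ⇒ div: -6*((x + 9) + 9) = -84.
Step 3. [-6*((x + 9) + 9) = -84] divide by the outer -6, so div: (x + 9) + 9 = 14.
Step 4. [(x + 9) + 9 = 14] +9 is outermost — subtract 9 both sides ⇒ sub: x + 9 = 5.
Step 5. [x + 9 = 5] +9 is outermost — subtract 9 both sides ⇒ sub: x = -4.

Answer: x ∈ {-4}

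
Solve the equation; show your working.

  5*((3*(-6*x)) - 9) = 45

Step 1. [5*((3*(-6*x)) - 9) = 45] divide by the outer 5. So div: (3*(-6*x)) - 9 = 9.
Step 2. [(3*(-6*x)) - 9 = 9] add 9: x sits inside (… - 9) ⇒ sub: 3*(-6*x) = 18.
Step 3. [3*(-6*x) = 18] LHS = 3·(…); ÷3 both sides. So div: -6*x = 6.
Step 4. [-6*x = 6] leading coefficient -6: divide by -6, so div: x = -1.

Answer: x ∈ {-1}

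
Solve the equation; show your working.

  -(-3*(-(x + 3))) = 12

Step 1. [-(-3*(-(x + 3))) = 12] leading − — multiply by −1 ⇒ neg: -3*(-(x + 3)) = -12.
Step 2. [-3*(-(x + 3)) = -12] LHS = -3·(…); ÷-3 both sides, so div: -(x + 3) = 4.
Step 3. [-(x + 3) = 4] LHS negated; negate both sides. So neg: x + 3 = -4.
Step 4. [x + 3 = -4] subtract 3: x sits inside (… + 3), so sub: x = -7.

Answer: x ∈ {-7}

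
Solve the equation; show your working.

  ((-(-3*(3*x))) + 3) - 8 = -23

Step 1. [((-(-3*(3*x))) + 3) - 8 = -23] the outer -8 inverts by adding 8 ⇒ sub: (-(-3*(3*x))) + 3 = -15.
Step 2. [(-(-3*(3*x))) + 3 = -15] subtract 3: x sits inside (… + 3), so sub: -(-3*(3*x)) = -18.
Step 3. [-(-3*(3*x)) = -18] flip signs both sides ⇒ neg: -3*(3*x) = 18.
Step 4. [-3*(3*x) = 18] divide by the outer -3. So div: 3*x = -6.
Step 5. [3*x = -6] leading coefficient 3: divide by 3, so div: x = -2.

Answer: x ∈ {-2}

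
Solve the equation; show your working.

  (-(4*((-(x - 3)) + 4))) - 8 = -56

Step 1. [(-(4*((-(x - 3)) + 4))) - 8 = -56] peel the -8: add 8 from each side ⇒ sub: -(4*((-(x - 3)) + 4)) = -48.
Step 2. [-(4*((-(x - 3)) + 4)) = -48] flip signs both sides, so neg: 4*((-(x - 3)) + 4) = 48.
Step 3. [4*((-(x - 3)) + 4) = 48] 4·(inner) — divide through by 4. So div: (-(x - 3)) + 4 = 12.
Step 4. [(-(x - 3)) + 4 = 12] peel the +4: subtract 4 from each side ⇒ sub: -(x - 3) = 8.
Step 5. [-(x - 3) = 8] flip signs both sides. So neg: x - 3 = -8.
Step 6. [x - 3 = -8] -3 is outermost — add 3 both sides ⇒ sub: x = -5.

Answer: x ∈ {-5}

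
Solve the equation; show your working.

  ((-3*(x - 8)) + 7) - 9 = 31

Step 1. [((-3*(x - 8)) + 7) - 9 = 31] the outer -9 inverts by adding 9 ⇒ sub: (-3*(x - 8)) + 7 = 40.
Step 2. [(-3*(x - 8)) + 7 = 40] 7 comes off first (subtract 7), so sub: -3*(x - 8) = 33.
Step 3. [-3*(x - 8) = 33] -3·(inner) — divide through by -3 ⇒ div: x - 8 = -11.
Step 4. [x - 8 = -11] the outer -8 inverts by adding 8. So sub: x = -3.

Answer: x ∈ {-3}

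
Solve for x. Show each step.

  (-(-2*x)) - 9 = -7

Step 1. [(-(-2*x)) - 9 = -7] add 9: x sits inside (… - 9), so sub: -(-2*x) = 2.
Step 2. [-(-2*x) = 2] LHS negated; negate both sides. So neg: -2*x = -2.
Step 3. [-2*x = -2] divide by the outer -2, so div: x = 1.

Answer: x ∈ {1}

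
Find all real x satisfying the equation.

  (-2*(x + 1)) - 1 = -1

Step 1. [(-2*(x + 1)) - 1 = -1] add 1: x sits inside (… - 1). So sub: -2*(x + 1) = 0.
Step 2. [-2*(x + 1) = 0] leading coefficient -2: divide by -2 ⇒ div: x + 1 = 0.
Step 3. [x + 1 = 0] peel the +1: subtract 1 from each side ⇒ sub: x = -1.

Answer: x ∈ {-1}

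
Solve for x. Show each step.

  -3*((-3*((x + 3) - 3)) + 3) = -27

Step 1. [-3*((-3*((x + 3) - 3)) + 3) = -27] -3·(inner) — divide through by -3. So div: (-3*((x + 3) - 3)) + 3 = 9.
Step 2. [(-3*((x + 3) - 3)) + 3 = 9] -3 | LHS and -3 | 9: pull -3 out ⇒ factor: ((x + 3) - 3) - 1 = -3.
Step 3. [((x + 3) - 3) - 1 = -3] add 1: x sits inside (… - 1). So sub: (x + 3) - 3 = -2.
Step 4. [(x + 3) - 3 = -2] the outer -3 inverts by adding 3 ⇒ sub: x + 3 = 1.
Step 5. [x + 3 = 1] subtract 3: x sits inside (… + 3). So sub: x = -2.

Answer: x ∈ {-2}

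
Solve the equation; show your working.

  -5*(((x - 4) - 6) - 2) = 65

Step 1. [-5*(((x - 4) - 6) - 2) = 65] leading coefficient -5: divide by -5, so div: ((x - 4) - 6) - 2 = -13.
Step 2. [((x - 4) - 6) - 2 = -13] the outer -2 inverts by adding 2 ⇒ sub: (x - 4) - 6 = -11.
Step 3. [(x - 4) - 6 = -11] peel the -6: add 6 from each side ⇒ sub: x - 4 = -5.
Step 4. [x - 4 = -5] the outer -4 inverts by adding 4. So sub: x = -1.

Answer: x ∈ {-1}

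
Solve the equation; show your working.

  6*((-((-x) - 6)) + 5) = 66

Step 1. [6*((-((-x) - 6)) + 5) = 66] divide by the outer 6 ⇒ div: (-((-x) - 6)) + 5 = 11.
Step 2. [(-((-x) - 6)) + 5 = 11] +5 is outermost — subtract 5 both sides. So sub: -((-x) - 6) = 6.
Step 3. [-((-x) - 6) = 6] leading − — multiply by −1 ⇒ neg: (-x) - 6 = -6.
Step 4. [(-x) - 6 = -6] the outer -6 inverts by adding 6. So sub: -x = 0.
Step 5. [-x = 0] leading − — multiply by −1. So neg: x = 0.

Answer: x ∈ {0}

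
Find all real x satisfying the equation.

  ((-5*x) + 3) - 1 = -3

Step 1. [((-5*x) + 3) - 1 = -3] peel the -1: add 1 from each side, so sub: (-5*x) + 3 = -2.
Step 2. [(-5*x) + 3 = -2] 3 comes off first (subtract 3) ⇒ sub: -5*x = -5.
Step 3. [-5*x = -5] -5·(inner) — divide through by -5 ⇒ div: x = 1.

Answer: x ∈ {1}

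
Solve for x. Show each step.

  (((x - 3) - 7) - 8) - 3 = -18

Step 1. [(((x - 3) - 7) - 8) - 3 = -18] 3 comes off first (add 3), so sub: ((x - 3) - 7) - 8 = -15.
Step 2. [((x - 3) - 7) - 8 = -15] 8 comes off first (add 8). So sub: (x - 3) - 7 = -7.
Step 3. [(x - 3) - 7 = -7] peel the -7: add 7 from each side ⇒ sub: x - 3 = 0.
Step 4. [x - 3 = 0] -3 is outermost — add 3 both sides, so sub: x = 3.

Answer: x ∈ {3}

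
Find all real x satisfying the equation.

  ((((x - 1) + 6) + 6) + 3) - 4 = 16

Step 1. [((((x - 1) + 6) + 6) + 3) - 4 = 16] peel the -4: add 4 from each side ⇒ sub: (((x - 1) + 6) + 6) + 3 = 20.
Step 2. [(((x - 1) + 6) + 6) + 3 = 20] +3 is outermost — subtract 3 both sides. So sub: ((x - 1) + 6) + 6 = 17.
Step 3. [((x - 1) + 6) + 6 = 17] peel the +6: subtract 6 from each side. So sub: (x - 1) + 6 = 11.
Step 4. [(x - 1) + 6 = 11] subtract 6: x sits inside (… + 6), so sub: x - 1 = 5.
Step 5. [x - 1 = 5] peel the -1: add 1 from each side, so sub: x = 6.

Answer: x ∈ {6}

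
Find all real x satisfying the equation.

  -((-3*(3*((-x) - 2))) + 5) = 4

Step 1. [-((-3*(3*((-x) - 2))) + 5) = 4] leading − — multiply by −1, so neg: (-3*(3*((-x) - 2))) + 5 = -4.
Step 2. [(-3*(3*((-x) - 2))) + 5 = -4] peel the +5: subtract 5 from each side ⇒ sub: -3*(3*((-x) - 2)) = -9.
Step 3. [-3*(3*((-x) - 2)) = -9] leading coefficient -3: divide by -3. So div: 3*((-x) - 2) = 3.
Step 4. [3*((-x) - 2) = 3] divide by the outer 3 ⇒ div: (-x) - 2 = 1.
Step 5. [(-x) - 2 = 1] peel the -2: add 2 from each side, so sub: -x = 3.
Step 6. [-x = 3] flip signs both sides, so neg: x = -3.

Answer: x ∈ {-3}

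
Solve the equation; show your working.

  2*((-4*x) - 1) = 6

Step 1. [2*((-4*x) - 1) = 6] leading coefficient 2: divide by 2, so div: (-4*x) - 1 = 3.
Step 2. [(-4*x) - 1 = 3] 1 comes off first (add 1), so sub: -4*x = 4.
Step 3. [-4*x = 4] divide by the outer -4. So div: x = -1.

Answer: x ∈ {-1}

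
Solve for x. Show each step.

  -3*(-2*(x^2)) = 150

Step 1. [-3*(-2*(x^2)) = 150] LHS = -3·(…); ÷-3 both sides. So div: -2*(x^2) = -50.
Step 2. [-2*(x^2) = -50] -2 out front; divide by -2 ⇒ div: x^2 = 25.
Step 3. [x^2 = 25] √ both sides: 25 ≥ 0 gives two branches ⇒ sqrt: x = 5 or -5.

Answer: x ∈ {-5, 5}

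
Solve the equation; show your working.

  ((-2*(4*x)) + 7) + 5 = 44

Step 1. [((-2*(4*x)) + 7) + 5 = 44] the outer +5 inverts by subtracting 5 ⇒ sub: (-2*(4*x)) + 7 = 39.
Step 2. [(-2*(4*x)) + 7 = 39] subtract 7: x sits inside (… + 7). So sub: -2*(4*x) = 32.
Step 3. [-2*(4*x) = 32] -2 out front; divide by -2 ⇒ div: 4*x = -16.
Step 4. [4*x = -16] divide by the outer 4, so div: x = -4.

Answer: x ∈ {-4}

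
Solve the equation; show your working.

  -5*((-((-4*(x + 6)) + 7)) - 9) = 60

Step 1. [-5*((-((-4*(x + 6)) + 7)) - 9) = 60] leading coefficient -5: divide by -5. So div: (-((-4*(x + 6)) + 7)) - 9 = -12.
Step 2. [(-((-4*(x + 6)) + 7)) - 9 = -12] 9 comes off first (add 9), so sub: -((-4*(x + 6)) + 7) = -3.
Step 3. [-((-4*(x + 6)) + 7) = -3] leading − — multiply by −1. So neg: (-4*(x + 6)) + 7 = 3.
Step 4. [(-4*(x + 6)) + 7 = 3] the outer +7 inverts by subtracting 7. So sub: -4*(x + 6) = -4.
Step 5. [-4*(x + 6) = -4] LHS = -4·(…); ÷-4 both sides ⇒ div: x + 6 = 1.
Step 6. [x + 6 = 1] subtract 6: x sits inside (… + 6) ⇒ sub: x = -5.

Answer: x ∈ {-5}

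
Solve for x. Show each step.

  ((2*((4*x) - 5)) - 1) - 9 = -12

Step 1. [((2*((4*x) - 5)) - 1) - 9 = -12] add 9: x sits inside (… - 9) ⇒ sub: (2*((4*x) - 5)) - 1 = -3.
Step 2. [(2*((4*x) - 5)) - 1 = -3] the outer -1 inverts by adding 1 ⇒ sub: 2*((4*x) - 5) = -2.
Step 3. [2*((4*x) - 5) = -2] 2 out front; divide by 2. So div: (4*x) - 5 = -1.
Step 4. [(4*x) - 5 = -1] the outer -5 inverts by adding 5. So sub: 4*x = 4.
Step 5. [4*x = 4] divide by the outer 4. So div: x = 1.

Answer: x ∈ {1}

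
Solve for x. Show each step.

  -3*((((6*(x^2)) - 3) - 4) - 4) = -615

Step 1. [-3*((((6*(x^2)) - 3) - 4) - 4) = -615] -3·(inner) — divide through by -3, so div: (((6*(x^2)) - 3) - 4) - 4 = 205.
Step 2. [(((6*(x^2)) - 3) - 4) - 4 = 205] the outer -4 inverts by adding 4 ⇒ sub: ((6*(x^2)) - 3) - 4 = 209.
Step 3. [((6*(x^2)) - 3) - 4 = 209] -4 is outermost — add 4 both sides, so sub: (6*(x^2)) - 3 = 213.
Step 4. [(6*(x^2)) - 3 = 213] add 3: x sits inside (… - 3), so sub: 6*(x^2) = 216.
Step 5. [6*(x^2) = 216] leading coefficient 6: divide by 6. So div: x^2 = 36.
Step 6. [x^2 = 36] 36 ≥ 0, LHS is (·)² — take ±√, so sqrt: x = 6 or -6.

Answer: x ∈ {-6, 6}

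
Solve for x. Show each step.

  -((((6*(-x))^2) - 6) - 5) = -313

Step 1. [-((((6*(-x))^2) - 6) - 5) = -313] LHS negated; negate both sides ⇒ neg: (((6*(-x))^2) - 6) - 5 = 313.
Step 2. [(((6*(-x))^2) - 6) - 5 = 313] add 5: x sits inside (… - 5) ⇒ sub: ((6*(-x))^2) - 6 = 318.
Step 3. [((6*(-x))^2) - 6 = 318] add 6: x sits inside (… - 6). So sub: (6*(-x))^2 = 324.
Step 4. [(6*(-x))^2 = 324] LHS squared, RHS 324 ≥ 0: apply √ (±), so sqrt: 6*(-x) = 18 or -18.
Step 5. [6*(-x) = 18 or -18] 6·(inner) — divide through by 6, so div: -x = 3 or -3.
Step 6. [-x = 3 or -3] flip signs both sides ⇒ neg: x = -3 or 3.

Answer: x ∈ {-3, 3}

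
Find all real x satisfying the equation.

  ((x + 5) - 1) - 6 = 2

Step 1. [((x + 5) - 1) - 6 = 2] 6 comes off first (add 6). So sub: (x + 5) - 1 = 8.
Step 2. [(x + 5) - 1 = 8] -1 is outermost — add 1 both sides ⇒ sub: x + 5 = 9.
Step 3. [x + 5 = 9] peel the +5: subtract 5 from each side, so sub: x = 4.

Answer: x ∈ {4}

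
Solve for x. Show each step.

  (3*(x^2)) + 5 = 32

Step 1. [(3*(x^2)) + 5 = 32] subtract 5: x sits inside (… + 5), so sub: 3*(x^2) = 27.
Step 2. [3*(x^2) = 27] leading coefficient 3: divide by 3, so div: x^2 = 9.
Step 3. [x^2 = 9] LHS squared, RHS 9 ≥ 0: apply √ (±), so sqrt: x = 3 or -3.

Answer: x ∈ {-3, 3}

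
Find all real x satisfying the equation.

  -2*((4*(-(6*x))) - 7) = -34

Step 1. [-2*((4*(-(6*x))) - 7) = -34] -2 out front; divide by -2. So div: (4*(-(6*x))) - 7 = 17.
Step 2. [(4*(-(6*x))) - 7 = 17] -7 is outermost — add 7 both sides ⇒ sub: 4*(-(6*x)) = 24.
Step 3. [4*(-(6*x)) = 24] LHS = 4·(…); ÷4 both sides ⇒ div: -(6*x) = 6.
Step 4. [-(6*x) = 6] leading − — multiply by −1 ⇒ neg: 6*x = -6.
Step 5. [6*x = -6] 6 out front; divide by 6, so div: x = -1.

Answer: x ∈ {-1}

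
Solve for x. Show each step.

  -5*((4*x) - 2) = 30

Step 1. [-5*((4*x) - 2) = 30] LHS = -5·(…); ÷-5 both sides ⇒ div: (4*x) - 2 = -6.
Step 2. [(4*x) - 2 = -6] add 2: x sits inside (… - 2). So sub: 4*x = -4.
Step 3. [4*x = -4] LHS = 4·(…); ÷4 both sides, so div: x = -1.

Answer: x ∈ {-1}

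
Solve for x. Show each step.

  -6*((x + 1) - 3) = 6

Step 1. [-6*((x + 1) - 3) = 6] LHS = -6·(…); ÷-6 both sides, so div: (x + 1) - 3 = -1.
Step 2. [(x + 1) - 3 = -1] peel the -3: add 3 from each side. So sub: x + 1 = 2.
Step 3. [x + 1 = 2] subtract 1: x sits inside (… + 1). So sub: x = 1.

Answer: x ∈ {1}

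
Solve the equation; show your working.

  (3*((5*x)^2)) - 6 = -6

Step 1. [(3*((5*x)^2)) - 6 = -6] 3 divides every term; factor it out. So factor: ((5*x)^2) - 2 = -2.
Step 2. [((5*x)^2) - 2 = -2] -2 is outermost — add 2 both sides, so sub: (5*x)^2 = 0.
Step 3. [(5*x)^2 = 0] √ both sides: 0 ≥ 0 gives two branches, so sqrt: 5*x = 0.
Step 4. [5*x = 0] 5·(inner) — divide through by 5 ⇒ div: x = 0.

Answer: x ∈ {0}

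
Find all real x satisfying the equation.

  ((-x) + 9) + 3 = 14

Step 1. [((-x) + 9) + 3 = 14] subtract 3: x sits inside (… + 3). So sub: (-x) + 9 = 11.
Step 2. [(-x) + 9 = 11] peel the +9: subtract 9 from each side, so sub: -x = 2.
Step 3. [-x = 2] LHS negated; negate both sides, so neg: x = -2.

Answer: x ∈ {-2}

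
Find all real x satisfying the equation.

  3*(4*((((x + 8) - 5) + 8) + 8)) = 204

Step 1. [3*(4*((((x + 8) - 5) + 8) + 8)) = 204] leading coefficient 3: divide by 3, so div: 4*((((x + 8) - 5) + 8) + 8) = 68.
Step 2. [4*((((x + 8) - 5) + 8) + 8) = 68] divide by the outer 4, so div: (((x + 8) - 5) + 8) + 8 = 17.
Step 3. [(((x + 8) - 5) + 8) + 8 = 17] subtract 8: x sits inside (… + 8). So sub: ((x + 8) - 5) + 8 = 9.
Step 4. [((x + 8) - 5) + 8 = 9] 8 comes off first (subtract 8), so sub: (x + 8) - 5 = 1.
Step 5. [(x + 8) - 5 = 1] -5 is outermost — add 5 both sides, so sub: x + 8 = 6.
Step 6. [x + 8 = 6] peel the +8: subtract 8 from each side, so sub: x = -2.

Answer: x ∈ {-2}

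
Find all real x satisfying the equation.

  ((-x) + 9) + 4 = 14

Step 1. [((-x) + 9) + 4 = 14] 4 comes off first (subtract 4), so sub: (-x) + 9 = 10.
Step 2. [(-x) + 9 = 10] +9 is outermost — subtract 9 both sides ⇒ sub: -x = 1.
Step 3. [-x = 1] flip signs both sides. So neg: x = -1.

Answer: x ∈ {-1}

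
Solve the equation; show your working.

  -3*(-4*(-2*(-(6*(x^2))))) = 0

Step 1. [-3*(-4*(-2*(-(6*(x^2))))) = 0] -3 out front; divide by -3 ⇒ div: -4*(-2*(-(6*(x^2)))) = 0.
Step 2. [-4*(-2*(-(6*(x^2)))) = 0] leading coefficient -4: divide by -4, so div: -2*(-(6*(x^2))) = 0.
Step 3. [-2*(-(6*(x^2))) = 0] leading coefficient -2: divide by -2. So div: -(6*(x^2)) = 0.
Step 4. [-(6*(x^2)) = 0] leading − — multiply by −1. So neg: 6*(x^2) = 0.
Step 5. [6*(x^2) = 0] leading coefficient 6: divide by 6, so div: x^2 = 0.
Step 6. [x^2 = 0] LHS squared, RHS 0 ≥ 0: apply √ (±), so sqrt: x = 0.

Answer: x ∈ {0}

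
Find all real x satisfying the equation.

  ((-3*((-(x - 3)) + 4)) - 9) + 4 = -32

Step 1. [((-3*((-(x - 3)) + 4)) - 9) + 4 = -32] +4 is outermost — subtract 4 both sides. So sub: (-3*((-(x - 3)) + 4)) - 9 = -36.
Step 2. [(-3*((-(x - 3)) + 4)) - 9 = -36] common factor -3 (LHS and -36) — divide through, so factor: ((-(x - 3)) + 4) + 3 = 12.
Step 3. [((-(x - 3)) + 4) + 3 = 12] +3 is outermost — subtract 3 both sides, so sub: (-(x - 3)) + 4 = 9.
Step 4. [(-(x - 3)) + 4 = 9] +4 is outermost — subtract 4 both sides. So sub: -(x - 3) = 5.
Step 5. [-(x - 3) = 5] flip signs both sides, so neg: x - 3 = -5.
Step 6. [x - 3 = -5] -3 is outermost — add 3 both sides. So sub: x = -2.

Answer: x ∈ {-2}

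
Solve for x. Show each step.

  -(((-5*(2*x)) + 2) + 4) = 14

Step 1. [-(((-5*(2*x)) + 2) + 4) = 14] LHS negated; negate both sides. So neg: ((-5*(2*x)) + 2) + 4 = -14.
Step 2. [((-5*(2*x)) + 2) + 4 = -14] subtract 4: x sits inside (… + 4) ⇒ sub: (-5*(2*x)) + 2 = -18.
Step 3. [(-5*(2*x)) + 2 = -18] peel the +2: subtract 2 from each side ⇒ sub: -5*(2*x) = -20.
Step 4. [-5*(2*x) = -20] divide by the outer -5, so div: 2*x = 4.
Step 5. [2*x = 4] 2·(inner) — divide through by 2. So div: x = 2.

Answer: x ∈ {2}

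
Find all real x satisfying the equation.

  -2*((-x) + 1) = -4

Step 1. [-2*((-x) + 1) = -4] -2·(inner) — divide through by -2. So div: (-x) + 1 = 2.
Step 2. [(-x) + 1 = 2] the outer +1 inverts by subtracting 1 ⇒ sub: -x = 1.
Step 3. [-x = 1] flip signs both sides, so neg: x = -1.

Answer: x ∈ {-1}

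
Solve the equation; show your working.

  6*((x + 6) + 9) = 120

Step 1. [6*((x + 6) + 9) = 120] LHS = 6·(…); ÷6 both sides. So div: (x + 6) + 9 = 20.
Step 2. [(x + 6) + 9 = 20] +9 is outermost — subtract 9 both sides, so sub: x + 6 = 11.
Step 3. [x + 6 = 11] subtract 6: x sits inside (… + 6) ⇒ sub: x = 5.

Answer: x ∈ {5}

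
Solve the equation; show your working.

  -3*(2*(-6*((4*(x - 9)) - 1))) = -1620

Step 1. [-3*(2*(-6*((4*(x - 9)) - 1))) = -1620] divide by the outer -3. So div: 2*(-6*((4*(x - 9)) - 1)) = 540.
Step 2. [2*(-6*((4*(x - 9)) - 1)) = 540] leading coefficient 2: divide by 2 ⇒ div: -6*((4*(x - 9)) - 1) = 270.
Step 3. [-6*((4*(x - 9)) - 1) = 270] -6·(inner) — divide through by -6. So div: (4*(x - 9)) - 1 = -45.
Step 4. [(4*(x - 9)) - 1 = -45] peel the -1: add 1 from each side ⇒ sub: 4*(x - 9) = -44.
Step 5. [4*(x - 9) = -44] LHS = 4·(…); ÷4 both sides ⇒ div: x - 9 = -11.
Step 6. [x - 9 = -11] add 9: x sits inside (… - 9) ⇒ sub: x = -2.

Answer: x ∈ {-2}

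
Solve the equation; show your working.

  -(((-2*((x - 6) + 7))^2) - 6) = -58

Step 1. [-(((-2*((x - 6) + 7))^2) - 6) = -58] leading − — multiply by −1. So neg: ((-2*((x - 6) + 7))^2) - 6 = 58.
Step 2. [((-2*((x - 6) + 7))^2) - 6 = 58] 6 comes off first (add 6), so sub: (-2*((x - 6) + 7))^2 = 64.
Step 3. [(-2*((x - 6) + 7))^2 = 64] LHS squared, RHS 64 ≥ 0: apply √ (±), so sqrt: -2*((x - 6) + 7) = 8 or -8.
Step 4. [-2*((x - 6) + 7) = 8 or -8] leading coefficient -2: divide by -2, so div: (x - 6) + 7 = -4 or 4.
Step 5. [(x - 6) + 7 = -4 or 4] subtract 7: x sits inside (… + 7) ⇒ sub: x - 6 = -11 or -3.
Step 6. [x - 6 = -11 or -3] 6 comes off first (add 6), so sub: x = -5 or 3.

Answer: x ∈ {-5, 3}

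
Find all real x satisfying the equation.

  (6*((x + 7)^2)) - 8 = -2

Step 1. [(6*((x + 7)^2)) - 8 = -2] 8 comes off first (add 8) ⇒ sub: 6*((x + 7)^2) = 6.
Step 2. [6*((x + 7)^2) = 6] leading coefficient 6: divide by 6 ⇒ div: (x + 7)^2 = 1.
Step 3. [(x + 7)^2 = 1] √ both sides: 1 ≥ 0 gives two branches, so sqrt: x + 7 = 1 or -1.
Step 4. [x + 7 = 1 or -1] subtract 7: x sits inside (… + 7) ⇒ sub: x = -6 or -8.

Answer: x ∈ {-8, -6}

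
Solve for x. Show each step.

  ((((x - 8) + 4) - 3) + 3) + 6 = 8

Step 1. [((((x - 8) + 4) - 3) + 3) + 6 = 8] subtract 6: x sits inside (… + 6), so sub: (((x - 8) + 4) - 3) + 3 = 2.
Step 2. [(((x - 8) + 4) - 3) + 3 = 2] peel the +3: subtract 3 from each side ⇒ sub: ((x - 8) + 4) - 3 = -1.
Step 3. [((x - 8) + 4) - 3 = -1] peel the -3: add 3 from each side ⇒ sub: (x - 8) + 4 = 2.
Step 4. [(x - 8) + 4 = 2] subtract 4: x sits inside (… + 4). So sub: x - 8 = -2.
Step 5. [x - 8 = -2] -8 is outermost — add 8 both sides. So sub: x = 6.

Answer: x ∈ {6}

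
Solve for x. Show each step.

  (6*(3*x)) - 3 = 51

Step 1. [(6*(3*x)) - 3 = 51] add 3: x sits inside (… - 3) ⇒ sub: 6*(3*x) = 54.
Step 2. [6*(3*x) = 54] leading coefficient 6: divide by 6, so div: 3*x = 9.
Step 3. [3*x = 9] leading coefficient 3: divide by 3. So div: x = 3.

Answer: x ∈ {3}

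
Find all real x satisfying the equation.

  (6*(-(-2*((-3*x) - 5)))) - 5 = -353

Step 1. [(6*(-(-2*((-3*x) - 5)))) - 5 = -353] the outer -5 inverts by adding 5, so sub: 6*(-(-2*((-3*x) - 5))) = -348.
Step 2. [6*(-(-2*((-3*x) - 5))) = -348] 6·(inner) — divide through by 6, so div: -(-2*((-3*x) - 5)) = -58.
Step 3. [-(-2*((-3*x) - 5)) = -58] leading − — multiply by −1. So neg: -2*((-3*x) - 5) = 58.
Step 4. [-2*((-3*x) - 5) = 58] divide by the outer -2, so div: (-3*x) - 5 = -29.
Step 5. [(-3*x) - 5 = -29] -5 is outermost — add 5 both sides ⇒ sub: -3*x = -24.
Step 6. [-3*x = -24] -3·(inner) — divide through by -3, so div: x = 8.

Answer: x ∈ {8}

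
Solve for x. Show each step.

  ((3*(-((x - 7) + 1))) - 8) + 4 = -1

Step 1. [((3*(-((x - 7) + 1))) - 8) + 4 = -1] +4 is outermost — subtract 4 both sides. So sub: (3*(-((x - 7) + 1))) - 8 = -5.
Step 2. [(3*(-((x - 7) + 1))) - 8 = -5] 8 comes off first (add 8) ⇒ sub: 3*(-((x - 7) + 1)) = 3.
Step 3. [3*(-((x - 7) + 1)) = 3] 3·(inner) — divide through by 3. So div: -((x - 7) + 1) = 1.
Step 4. [-((x - 7) + 1) = 1] flip signs both sides ⇒ neg: (x - 7) + 1 = -1.
Step 5. [(x - 7) + 1 = -1] the outer +1 inverts by subtracting 1. So sub: x - 7 = -2.
Step 6. [x - 7 = -2] peel the -7: add 7 from each side ⇒ sub: x = 5.

Answer: x ∈ {5}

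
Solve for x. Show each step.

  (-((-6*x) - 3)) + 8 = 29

Step 1. [(-((-6*x) - 3)) + 8 = 29] the outer +8 inverts by subtracting 8 ⇒ sub: -((-6*x) - 3) = 21.
Step 2. [-((-6*x) - 3) = 21] flip signs both sides ⇒ neg: (-6*x) - 3 = -21.
Step 3. [(-6*x) - 3 = -21] 3 comes off first (add 3), so sub: -6*x = -18.
Step 4. [-6*x = -18] leading coefficient -6: divide by -6 ⇒ div: x = 3.

Answer: x ∈ {3}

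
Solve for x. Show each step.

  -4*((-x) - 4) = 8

Step 1. [-4*((-x) - 4) = 8] leading coefficient -4: divide by -4 ⇒ div: (-x) - 4 = -2.
Step 2. [(-x) - 4 = -2] 4 comes off first (add 4), so sub: -x = 2.
Step 3. [-x = 2] LHS negated; negate both sides ⇒ neg: x = -2.

Answer: x ∈ {-2}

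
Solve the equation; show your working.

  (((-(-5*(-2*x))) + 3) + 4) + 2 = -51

Step 1. [(((-(-5*(-2*x))) + 3) + 4) + 2 = -51] subtract 2: x sits inside (… + 2). So sub: ((-(-5*(-2*x))) + 3) + 4 = -53.
Step 2. [((-(-5*(-2*x))) + 3) + 4 = -53] subtract 4: x sits inside (… + 4), so sub: (-(-5*(-2*x))) + 3 = -57.
Step 3. [(-(-5*(-2*x))) + 3 = -57] +3 is outermost — subtract 3 both sides ⇒ sub: -(-5*(-2*x)) = -60.
Step 4. [-(-5*(-2*x)) = -60] flip signs both sides ⇒ neg: -5*(-2*x) = 60.
Step 5. [-5*(-2*x) = 60] -5·(inner) — divide through by -5 ⇒ div: -2*x = -12.
Step 6. [-2*x = -12] leading coefficient -2: divide by -2. So div: x = 6.

Answer: x ∈ {6}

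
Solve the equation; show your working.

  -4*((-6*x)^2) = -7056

Step 1. [-4*((-6*x)^2) = -7056] divide by the outer -4. So div: (-6*x)^2 = 1764.
Step 2. [(-6*x)^2 = 1764] 1764 ≥ 0, LHS is (·)² — take ±√. So sqrt: -6*x = 42 or -42.
Step 3. [-6*x = 42 or -42] leading coefficient -6: divide by -6 ⇒ div: x = -7 or 7.

Answer: x ∈ {-7, 7}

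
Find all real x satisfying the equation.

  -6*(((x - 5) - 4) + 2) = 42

Step 1. [-6*(((x - 5) - 4) + 2) = 42] divide by the outer -6. So div: ((x - 5) - 4) + 2 = -7.
Step 2. [((x - 5) - 4) + 2 = -7] 2 comes off first (subtract 2), so sub: (x - 5) - 4 = -9.
Step 3. [(x - 5) - 4 = -9] 4 comes off first (add 4) ⇒ sub: x - 5 = -5.
Step 4. [x - 5 = -5] 5 comes off first (add 5), so sub: x = 0.

Answer: x ∈ {0}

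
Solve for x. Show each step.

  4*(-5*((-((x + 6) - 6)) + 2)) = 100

Step 1. [4*(-5*((-((x + 6) - 6)) + 2)) = 100] LHS = 4·(…); ÷4 both sides. So div: -5*((-((x + 6) - 6)) + 2) = 25.
Step 2. [-5*((-((x + 6) - 6)) + 2) = 25] leading coefficient -5: divide by -5 ⇒ div: (-((x + 6) - 6)) + 2 = -5.
Step 3. [(-((x + 6) - 6)) + 2 = -5] peel the +2: subtract 2 from each side, so sub: -((x + 6) - 6) = -7.
Step 4. [-((x + 6) - 6) = -7] flip signs both sides. So neg: (x + 6) - 6 = 7.
Step 5. [(x + 6) - 6 = 7] peel the -6: add 6 from each side ⇒ sub: x + 6 = 13.
Step 6. [x + 6 = 13] peel the +6: subtract 6 from each side. So sub: x = 7.

Answer: x ∈ {7}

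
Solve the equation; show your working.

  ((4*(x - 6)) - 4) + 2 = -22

Step 1. [((4*(x - 6)) - 4) + 2 = -22] +2 is outermost — subtract 2 both sides ⇒ sub: (4*(x - 6)) - 4 = -24.
Step 2. [(4*(x - 6)) - 4 = -24] the outer -4 inverts by adding 4, so sub: 4*(x - 6) = -20.
Step 3. [4*(x - 6) = -20] LHS = 4·(…); ÷4 both sides ⇒ div: x - 6 = -5.
Step 4. [x - 6 = -5] peel the -6: add 6 from each side, so sub: x = 1.

Answer: x ∈ {1}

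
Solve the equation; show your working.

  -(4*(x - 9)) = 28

Step 1. [-(4*(x - 9)) = 28] LHS negated; negate both sides, so neg: 4*(x - 9) = -28.
Step 2. [4*(x - 9) = -28] LHS = 4·(…); ÷4 both sides, so div: x - 9 = -7.
Step 3. [x - 9 = -7] the outer -9 inverts by adding 9. So sub: x = 2.

Answer: x ∈ {2}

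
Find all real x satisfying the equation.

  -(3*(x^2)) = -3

Step 1. [-(3*(x^2)) = -3] leading − — multiply by −1 ⇒ neg: 3*(x^2) = 3.
Step 2. [3*(x^2) = 3] divide by the outer 3, so div: x^2 = 1.
Step 3. [x^2 = 1] √ both sides: 1 ≥ 0 gives two branches ⇒ sqrt: x = 1 or -1.

Answer: x ∈ {-1, 1}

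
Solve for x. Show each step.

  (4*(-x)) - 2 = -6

Step 1. [(4*(-x)) - 2 = -6] 2 comes off first (add 2). So sub: 4*(-x) = -4.
Step 2. [4*(-x) = -4] 4 out front; divide by 4. So div: -x = -1.
Step 3. [-x = -1] flip signs both sides ⇒ neg: x = 1.

Answer: x ∈ {1}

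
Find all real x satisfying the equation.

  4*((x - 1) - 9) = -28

Step 1. [4*((x - 1) - 9) = -28] 4 out front; divide by 4, so div: (x - 1) - 9 = -7.
Step 2. [(x - 1) - 9 = -7] -9 is outermost — add 9 both sides. So sub: x - 1 = 2.
Step 3. [x - 1 = 2] peel the -1: add 1 from each side. So sub: x = 3.

Answer: x ∈ {3}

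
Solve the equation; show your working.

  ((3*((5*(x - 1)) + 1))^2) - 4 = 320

Step 1. [((3*((5*(x - 1)) + 1))^2) - 4 = 320] the outer -4 inverts by adding 4 ⇒ sub: (3*((5*(x - 1)) + 1))^2 = 324.
Step 2. [(3*((5*(x - 1)) + 1))^2 = 324] √ both sides: 324 ≥ 0 gives two branches. So sqrt: 3*((5*(x - 1)) + 1) = 18 or -18.
Step 3. [3*((5*(x - 1)) + 1) = 18 or -18] divide by the outer 3 ⇒ div: (5*(x - 1)) + 1 = 6 or -6.
Step 4. [(5*(x - 1)) + 1 = 6 or -6] 1 comes off first (subtract 1). So sub: 5*(x - 1) = 5 or -7.
Step 5. [5*(x - 1) = 5 or -7] LHS = 5·(…); ÷5 both sides, so div: x - 1 = 1 or -7/5.
Step 6. [x - 1 = 1 or -7/5] 1 comes off first (add 1), so sub: x = 2 or -2/5.

Answer: x ∈ {-2/5, 2}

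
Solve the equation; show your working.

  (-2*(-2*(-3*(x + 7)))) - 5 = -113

Step 1. [(-2*(-2*(-3*(x + 7)))) - 5 = -113] peel the -5: add 5 from each side. So sub: -2*(-2*(-3*(x + 7))) = -108.
Step 2. [-2*(-2*(-3*(x + 7))) = -108] LHS = -2·(…); ÷-2 both sides ⇒ div: -2*(-3*(x + 7)) = 54.
Step 3. [-2*(-3*(x + 7)) = 54] -2·(inner) — divide through by -2 ⇒ div: -3*(x + 7) = -27.
Step 4. [-3*(x + 7) = -27] -3·(inner) — divide through by -3, so div: x + 7 = 9.
Step 5. [x + 7 = 9] +7 is outermost — subtract 7 both sides ⇒ sub: x = 2.

Answer: x ∈ {2}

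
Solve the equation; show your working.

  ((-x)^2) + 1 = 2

Step 1. [((-x)^2) + 1 = 2] peel the +1: subtract 1 from each side. So sub: (-x)^2 = 1.
Step 2. [(-x)^2 = 1] LHS squared, RHS 1 ≥ 0: apply √ (±) ⇒ sqrt: -x = 1 or -1.
Step 3. [-x = 1 or -1] flip signs both sides. So neg: x = -1 or 1.

Answer: x ∈ {-1, 1}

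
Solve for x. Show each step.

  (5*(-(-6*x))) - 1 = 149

Step 1. [(5*(-(-6*x))) - 1 = 149] add 1: x sits inside (… - 1). So sub: 5*(-(-6*x)) = 150.
Step 2. [5*(-(-6*x)) = 150] 5 out front; divide by 5, so div: -(-6*x) = 30.
Step 3. [-(-6*x) = 30] LHS negated; negate both sides ⇒ neg: -6*x = -30.
Step 4. [-6*x = -30] leading coefficient -6: divide by -6. So div: x = 5.

Answer: x ∈ {5}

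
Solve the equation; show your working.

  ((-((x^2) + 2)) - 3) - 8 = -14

Step 1. [((-((x^2) + 2)) - 3) - 8 = -14] the outer -8 inverts by adding 8 ⇒ sub: (-((x^2) + 2)) - 3 = -6.
Step 2. [(-((x^2) + 2)) - 3 = -6] -3 is outermost — add 3 both sides ⇒ sub: -((x^2) + 2) = -3.
Step 3. [-((x^2) + 2) = -3] leading − — multiply by −1 ⇒ neg: (x^2) + 2 = 3.
Step 4. [(x^2) + 2 = 3] peel the +2: subtract 2 from each side. So sub: x^2 = 1.
Step 5. [x^2 = 1] √ both sides: 1 ≥ 0 gives two branches ⇒ sqrt: x = 1 or -1.

Answer: x ∈ {-1, 1}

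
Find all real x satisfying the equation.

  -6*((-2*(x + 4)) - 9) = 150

Step 1. [-6*((-2*(x + 4)) - 9) = 150] -6 out front; divide by -6, so div: (-2*(x + 4)) - 9 = -25.
Step 2. [(-2*(x + 4)) - 9 = -25] 9 comes off first (add 9) ⇒ sub: -2*(x + 4) = -16.
Step 3. [-2*(x + 4) = -16] LHS = -2·(…); ÷-2 both sides ⇒ div: x + 4 = 8.
Step 4. [x + 4 = 8] peel the +4: subtract 4 from each side. So sub: x = 4.

Answer: x ∈ {4}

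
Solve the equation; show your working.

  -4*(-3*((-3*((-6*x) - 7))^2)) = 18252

Step 1. [-4*(-3*((-3*((-6*x) - 7))^2)) = 18252] -4·(inner) — divide through by -4 ⇒ div: -3*((-3*((-6*x) - 7))^2) = -4563.
Step 2. [-3*((-3*((-6*x) - 7))^2) = -4563] divide by the outer -3. So div: (-3*((-6*x) - 7))^2 = 1521.
Step 3. [(-3*((-6*x) - 7))^2 = 1521] √ both sides: 1521 ≥ 0 gives two branches, so sqrt: -3*((-6*x) - 7) = 39 or -39.
Step 4. [-3*((-6*x) - 7) = 39 or -39] -3 out front; divide by -3. So div: (-6*x) - 7 = -13 or 13.
Step 5. [(-6*x) - 7 = -13 or 13] peel the -7: add 7 from each side, so sub: -6*x = -6 or 20.
Step 6. [-6*x = -6 or 20] -6 out front; divide by -6, so div: x = 1 or -10/3.

Answer: x ∈ {-10/3, 1}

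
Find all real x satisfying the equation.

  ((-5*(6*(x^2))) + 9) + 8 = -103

Step 1. [((-5*(6*(x^2))) + 9) + 8 = -103] +8 is outermost — subtract 8 both sides, so sub: (-5*(6*(x^2))) + 9 = -111.
Step 2. [(-5*(6*(x^2))) + 9 = -111] 9 comes off first (subtract 9). So sub: -5*(6*(x^2)) = -120.
Step 3. [-5*(6*(x^2)) = -120] -5·(inner) — divide through by -5, so div: 6*(x^2) = 24.
Step 4. [6*(x^2) = 24] divide by the outer 6, so div: x^2 = 4.
Step 5. [x^2 = 4] √ both sides: 4 ≥ 0 gives two branches. So sqrt: x = 2 or -2.

Answer: x ∈ {-2, 2}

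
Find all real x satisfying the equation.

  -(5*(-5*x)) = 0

Step 1. [-(5*(-5*x)) = 0] flip signs both sides, so neg: 5*(-5*x) = 0.
Step 2. [5*(-5*x) = 0] 5·(inner) — divide through by 5. So div: -5*x = 0.
Step 3. [-5*x = 0] leading coefficient -5: divide by -5, so div: x = 0.

Answer: x ∈ {0}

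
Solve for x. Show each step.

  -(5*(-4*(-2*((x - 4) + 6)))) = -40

Step 1. [-(5*(-4*(-2*((x - 4) + 6)))) = -40] LHS negated; negate both sides ⇒ neg: 5*(-4*(-2*((x - 4) + 6))) = 40.
Step 2. [5*(-4*(-2*((x - 4) + 6))) = 40] LHS = 5·(…); ÷5 both sides ⇒ div: -4*(-2*((x - 4) + 6)) = 8.
Step 3. [-4*(-2*((x - 4) + 6)) = 8] leading coefficient -4: divide by -4, so div: -2*((x - 4) + 6) = -2.
Step 4. [-2*((x - 4) + 6) = -2] leading coefficient -2: divide by -2 ⇒ div: (x - 4) + 6 = 1.
Step 5. [(x - 4) + 6 = 1] 6 comes off first (subtract 6). So sub: x - 4 = -5.
Step 6. [x - 4 = -5] the outer -4 inverts by adding 4, so sub: x = -1.

Answer: x ∈ {-1}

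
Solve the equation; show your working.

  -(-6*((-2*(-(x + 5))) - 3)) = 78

Step 1. [-(-6*((-2*(-(x + 5))) - 3)) = 78] leading − — multiply by −1, so neg: -6*((-2*(-(x + 5))) - 3) = -78.
Step 2. [-6*((-2*(-(x + 5))) - 3) = -78] -6·(inner) — divide through by -6. So div: (-2*(-(x + 5))) - 3 = 13.
Step 3. [(-2*(-(x + 5))) - 3 = 13] the outer -3 inverts by adding 3, so sub: -2*(-(x + 5)) = 16.
Step 4. [-2*(-(x + 5)) = 16] -2·(inner) — divide through by -2. So div: -(x + 5) = -8.
Step 5. [-(x + 5) = -8] flip signs both sides. So neg: x + 5 = 8.
Step 6. [x + 5 = 8] 5 comes off first (subtract 5) ⇒ sub: x = 3.

Answer: x ∈ {3}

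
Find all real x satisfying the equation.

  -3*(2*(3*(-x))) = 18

Step 1. [-3*(2*(3*(-x))) = 18] -3 out front; divide by -3 ⇒ div: 2*(3*(-x)) = -6.
Step 2. [2*(3*(-x)) = -6] LHS = 2·(…); ÷2 both sides ⇒ div: 3*(-x) = -3.
Step 3. [3*(-x) = -3] leading coefficient 3: divide by 3 ⇒ div: -x = -1.
Step 4. [-x = -1] flip signs both sides. So neg: x = 1.

Answer: x ∈ {1}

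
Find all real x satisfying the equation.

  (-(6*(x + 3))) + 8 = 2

Step 1. [(-(6*(x + 3))) + 8 = 2] peel the +8: subtract 8 from each side, so sub: -(6*(x + 3)) = -6.
Step 2. [-(6*(x + 3)) = -6] leading − — multiply by −1 ⇒ neg: 6*(x + 3) = 6.
Step 3. [6*(x + 3) = 6] divide by the outer 6. So div: x + 3 = 1.
Step 4. [x + 3 = 1] subtract 3: x sits inside (… + 3), so sub: x = -2.

Answer: x ∈ {-2}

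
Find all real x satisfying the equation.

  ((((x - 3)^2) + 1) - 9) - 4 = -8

Step 1. [((((x - 3)^2) + 1) - 9) - 4 = -8] add 4: x sits inside (… - 4), so sub: (((x - 3)^2) + 1) - 9 = -4.
Step 2. [(((x - 3)^2) + 1) - 9 = -4] the outer -9 inverts by adding 9 ⇒ sub: ((x - 3)^2) + 1 = 5.
Step 3. [((x - 3)^2) + 1 = 5] +1 is outermost — subtract 1 both sides, so sub: (x - 3)^2 = 4.
Step 4. [(x - 3)^2 = 4] LHS squared, RHS 4 ≥ 0: apply √ (±), so sqrt: x - 3 = 2 or -2.
Step 5. [x - 3 = 2 or -2] peel the -3: add 3 from each side. So sub: x = 5 or 1.

Answer: x ∈ {1, 5}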